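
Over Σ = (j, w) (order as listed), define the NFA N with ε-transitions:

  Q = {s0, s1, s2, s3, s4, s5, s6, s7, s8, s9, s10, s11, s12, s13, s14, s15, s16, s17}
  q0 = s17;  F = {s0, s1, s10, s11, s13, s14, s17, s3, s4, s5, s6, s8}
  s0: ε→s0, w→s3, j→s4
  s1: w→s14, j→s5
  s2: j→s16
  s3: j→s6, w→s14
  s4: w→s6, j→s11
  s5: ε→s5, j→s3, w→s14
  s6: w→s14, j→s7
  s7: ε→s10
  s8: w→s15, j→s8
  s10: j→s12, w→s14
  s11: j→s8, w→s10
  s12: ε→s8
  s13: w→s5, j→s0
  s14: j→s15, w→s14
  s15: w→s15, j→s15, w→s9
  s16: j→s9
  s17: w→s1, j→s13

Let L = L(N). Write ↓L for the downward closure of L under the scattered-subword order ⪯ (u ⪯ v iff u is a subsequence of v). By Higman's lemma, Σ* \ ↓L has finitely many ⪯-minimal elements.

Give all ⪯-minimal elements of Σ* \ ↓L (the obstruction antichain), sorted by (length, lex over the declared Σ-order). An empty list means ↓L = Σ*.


|Q|=18, |F|=12, |δ|=33 (4 ε).
min D↑ (13 st, q0=0, F={8}): 0:j→1,w→2 1:j→3,w→4 2:j→4,w→5 3:j→6,w→7 4:j→7,w→5 5:j→8,w→5 6:j→9,w→10 7:j→10,w→5 8:j→8,w→8 9:j→11,w→12 10:j→12,w→5 11:j→11,w→8 12:j→11,w→5.
'wwj': |S_i|=[16, 11, 3, 2] end={s15,s9} rej; 3/3 deletions ∈↓L.
'jjjjjw': |S_i|=[16, 14, 12, 10, 8, 4, 2] end={s15,s9} ∉↓L; 6/6 del acc.
2 obstructions.

A = [wwj, jjjjjw].


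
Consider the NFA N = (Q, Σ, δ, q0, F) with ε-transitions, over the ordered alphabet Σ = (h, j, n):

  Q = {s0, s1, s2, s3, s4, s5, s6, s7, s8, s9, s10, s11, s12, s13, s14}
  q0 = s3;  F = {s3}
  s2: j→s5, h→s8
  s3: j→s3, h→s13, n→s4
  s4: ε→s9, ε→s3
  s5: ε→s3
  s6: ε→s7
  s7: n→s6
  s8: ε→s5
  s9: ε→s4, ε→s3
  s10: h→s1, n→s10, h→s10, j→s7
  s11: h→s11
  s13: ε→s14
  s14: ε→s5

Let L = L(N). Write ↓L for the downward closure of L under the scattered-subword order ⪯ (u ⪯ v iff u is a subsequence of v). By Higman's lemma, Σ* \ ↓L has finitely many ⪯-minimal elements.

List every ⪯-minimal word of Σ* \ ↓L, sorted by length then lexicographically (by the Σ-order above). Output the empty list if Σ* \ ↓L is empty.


|Q|=15, |F|=1, |δ|=20 (9 ε).
min D↑ (1 st, q0=0, F={}): 0:h→0,j→0,n→0.
L(D↑) = ∅ ⇒ ↓L = Σ*.

Antichain: [].


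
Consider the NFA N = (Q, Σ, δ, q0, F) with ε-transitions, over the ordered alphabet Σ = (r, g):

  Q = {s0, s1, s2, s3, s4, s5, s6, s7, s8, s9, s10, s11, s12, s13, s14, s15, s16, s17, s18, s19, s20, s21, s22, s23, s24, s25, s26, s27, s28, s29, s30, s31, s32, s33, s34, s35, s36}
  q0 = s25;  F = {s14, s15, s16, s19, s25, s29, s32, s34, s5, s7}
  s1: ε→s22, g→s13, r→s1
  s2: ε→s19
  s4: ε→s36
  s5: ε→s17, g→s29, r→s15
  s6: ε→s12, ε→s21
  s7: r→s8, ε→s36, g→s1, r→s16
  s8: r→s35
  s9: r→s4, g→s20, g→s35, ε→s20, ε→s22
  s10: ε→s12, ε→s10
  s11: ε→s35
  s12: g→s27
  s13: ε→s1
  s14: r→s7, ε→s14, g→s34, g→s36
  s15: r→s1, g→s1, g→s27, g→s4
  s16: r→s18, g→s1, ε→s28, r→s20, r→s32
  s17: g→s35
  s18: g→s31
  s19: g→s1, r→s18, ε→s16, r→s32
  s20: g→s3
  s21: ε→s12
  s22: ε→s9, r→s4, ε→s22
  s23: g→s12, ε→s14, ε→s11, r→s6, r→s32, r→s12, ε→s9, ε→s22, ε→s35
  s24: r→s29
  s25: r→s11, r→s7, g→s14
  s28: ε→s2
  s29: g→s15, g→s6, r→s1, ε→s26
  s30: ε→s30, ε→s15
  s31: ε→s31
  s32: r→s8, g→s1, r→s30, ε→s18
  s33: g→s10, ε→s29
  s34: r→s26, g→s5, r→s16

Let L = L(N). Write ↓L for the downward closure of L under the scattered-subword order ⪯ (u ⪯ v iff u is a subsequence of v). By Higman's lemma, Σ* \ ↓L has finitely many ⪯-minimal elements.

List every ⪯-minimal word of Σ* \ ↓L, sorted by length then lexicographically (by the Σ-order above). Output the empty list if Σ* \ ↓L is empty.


|Q|=37, |F|=10, |δ|=79 (31 ε).
min D↑ (10 st, q0=0, F={4}): 0:r→1,g→2 1:r→3,g→4 2:r→1,g→5 3:r→6,g→4 4:r→4,g→4 5:r→3,g→7 6:r→8,g→4 7:r→8,g→9 8:r→4,g→4 9:r→4,g→8 (ε-aug+det+¬).
'rg': |S_i|=[32, 23, 11] end={s1,s13,s20,s22,s27,s3,s31,s35,s36,s4,s9} rej; 2/2 del acc.
'rrrrr': |S_i|=[32, 23, 20, 16, 13, 9] end={s1,s13,s20,s22,s3,s35,s36,s4,s9} rej; 5/5 single-dels accept.
'gggrr': N↓-sim [32, 30, 28, 19, 11, 9] end={s1,s13,s20,s22,s3,s35,s36,s4,s9} ∉↓L; 5/5 single-dels accept.
'ggggr': N↓-sim [32, 30, 28, 19, 16, 9] end={s1,s13,s20,s22,s3,s35,s36,s4,s9} ∉↓L; 5/5 del acc.
'ggrrrr': run [32, 30, 28, 21, 16, 13, 9] end={s1,s13,s20,s22,s3,s35,s36,s4,s9} ∉↓L; 6/6 del acc.
'gggggg': N↓-sim [32, 30, 28, 19, 16, 14, 10] end={s1,s13,s20,s22,s27,s3,s35,s36,s4,s9} rej; 6/6 deletions ∈↓L.
6 words, ⪯-incomp.

min(Σ*\↓L) = [rg, rrrrr, gggrr, ggggr, ggrrrr, gggggg].


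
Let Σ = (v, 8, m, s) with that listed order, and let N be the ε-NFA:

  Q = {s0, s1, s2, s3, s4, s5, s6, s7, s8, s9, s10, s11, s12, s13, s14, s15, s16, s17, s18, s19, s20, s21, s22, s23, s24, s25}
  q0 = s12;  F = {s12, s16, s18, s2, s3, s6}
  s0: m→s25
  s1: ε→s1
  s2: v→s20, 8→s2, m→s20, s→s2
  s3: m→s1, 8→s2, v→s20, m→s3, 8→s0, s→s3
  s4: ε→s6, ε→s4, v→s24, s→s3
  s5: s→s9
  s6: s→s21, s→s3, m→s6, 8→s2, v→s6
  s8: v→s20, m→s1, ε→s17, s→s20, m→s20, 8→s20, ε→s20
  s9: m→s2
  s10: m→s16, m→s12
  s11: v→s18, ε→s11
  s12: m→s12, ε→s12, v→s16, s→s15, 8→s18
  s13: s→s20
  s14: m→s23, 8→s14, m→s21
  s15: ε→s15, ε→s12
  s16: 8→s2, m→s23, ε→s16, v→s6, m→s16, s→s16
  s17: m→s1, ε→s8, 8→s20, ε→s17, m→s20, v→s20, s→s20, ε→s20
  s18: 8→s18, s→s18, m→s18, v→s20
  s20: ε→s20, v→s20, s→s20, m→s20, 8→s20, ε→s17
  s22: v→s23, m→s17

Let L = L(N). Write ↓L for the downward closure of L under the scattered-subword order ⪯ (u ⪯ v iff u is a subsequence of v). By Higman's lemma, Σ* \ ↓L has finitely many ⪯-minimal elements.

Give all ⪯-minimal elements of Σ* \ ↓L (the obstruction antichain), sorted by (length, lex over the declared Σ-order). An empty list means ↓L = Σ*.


|Q|=26, |F|=6, |δ|=71 (15 ε).
min D↑ (7 st, q0=0, F={5}): 0:v→1,8→2,m→0,s→0 1:v→3,8→4,m→1,s→1 2:v→5,8→2,m→2,s→2 3:v→3,8→4,m→3,s→6 4:v→5,8→4,m→5,s→4 5:v→5,8→5,m→5,s→5 6:v→5,8→4,m→6,s→6.
'8v': run [15, 8, 4] end={s1,s17,s20,s8} ∉↓L; 2/2 deletions ∈↓L.
'v8m': run [15, 12, 7, 5] end={s1,s17,s20,s25,s8} rej; 3/3 single-dels accept.
'vvsv': N↓-sim [15, 12, 10, 9, 4] end={s1,s17,s20,s8} ∉↓L; 4/4 deletions ∈↓L.
3 minimals (antichain).

Antichain: [8v, v8m, vvsv].


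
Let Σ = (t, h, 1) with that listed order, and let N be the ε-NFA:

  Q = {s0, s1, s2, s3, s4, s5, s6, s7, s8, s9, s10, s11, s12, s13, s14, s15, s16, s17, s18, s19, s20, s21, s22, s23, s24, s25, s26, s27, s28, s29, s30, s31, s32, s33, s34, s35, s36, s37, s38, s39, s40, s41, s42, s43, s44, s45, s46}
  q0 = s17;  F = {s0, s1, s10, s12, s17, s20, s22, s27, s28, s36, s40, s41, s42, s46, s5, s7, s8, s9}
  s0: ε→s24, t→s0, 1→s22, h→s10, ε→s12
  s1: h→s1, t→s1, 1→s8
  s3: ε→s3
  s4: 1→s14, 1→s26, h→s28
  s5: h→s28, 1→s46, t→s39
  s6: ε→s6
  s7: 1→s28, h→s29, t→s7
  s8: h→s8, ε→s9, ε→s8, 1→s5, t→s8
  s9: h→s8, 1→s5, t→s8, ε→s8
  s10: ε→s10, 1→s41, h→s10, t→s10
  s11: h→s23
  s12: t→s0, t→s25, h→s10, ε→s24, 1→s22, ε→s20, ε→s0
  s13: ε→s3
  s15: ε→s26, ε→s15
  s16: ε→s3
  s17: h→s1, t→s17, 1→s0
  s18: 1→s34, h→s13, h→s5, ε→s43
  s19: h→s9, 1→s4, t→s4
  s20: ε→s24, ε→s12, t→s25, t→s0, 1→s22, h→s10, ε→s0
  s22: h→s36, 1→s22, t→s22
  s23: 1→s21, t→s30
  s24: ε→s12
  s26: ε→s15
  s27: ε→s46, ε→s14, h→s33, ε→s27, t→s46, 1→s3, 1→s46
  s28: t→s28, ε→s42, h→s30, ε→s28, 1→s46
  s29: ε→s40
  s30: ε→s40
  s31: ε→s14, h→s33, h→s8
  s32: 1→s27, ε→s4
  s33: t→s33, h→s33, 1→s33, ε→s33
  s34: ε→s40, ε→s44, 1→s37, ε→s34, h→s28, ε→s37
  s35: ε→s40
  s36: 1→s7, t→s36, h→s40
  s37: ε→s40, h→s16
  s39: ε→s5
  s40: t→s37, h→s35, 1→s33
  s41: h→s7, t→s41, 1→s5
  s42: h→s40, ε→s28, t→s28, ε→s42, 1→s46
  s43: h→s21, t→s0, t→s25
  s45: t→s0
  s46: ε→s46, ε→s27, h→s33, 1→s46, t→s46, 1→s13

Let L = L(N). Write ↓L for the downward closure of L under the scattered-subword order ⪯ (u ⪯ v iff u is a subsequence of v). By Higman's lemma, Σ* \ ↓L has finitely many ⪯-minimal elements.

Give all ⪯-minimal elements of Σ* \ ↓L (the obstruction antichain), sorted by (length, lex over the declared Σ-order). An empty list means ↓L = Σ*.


|Q|=47, |F|=18, |δ|=125 (42 ε).
min D↑ (14 st, q0=0, F={13}): 0:t→0,h→1,1→2 1:t→1,h→1,1→3 2:t→2,h→4,1→5 3:t→3,h→3,1→6 4:t→4,h→4,1→7 5:t→5,h→8,1→5 6:t→6,h→9,1→10 7:t→7,h→11,1→6 8:t→8,h→12,1→11 9:t→9,h→12,1→10 10:t→10,h→13,1→10 11:t→11,h→12,1→9 12:t→12,h→12,1→13 13:t→13,h→13,1→13.
'h111h': |S_i|=[30, 23, 20, 15, 6, 1] end={s33} ∉↓L; 5/5 del acc.
'11hh1': run [30, 28, 20, 16, 8, 1] end={s33} rej; 5/5 single-dels accept.
2 obstructions.

min(Σ*\↓L) = [h111h, 11hh1].


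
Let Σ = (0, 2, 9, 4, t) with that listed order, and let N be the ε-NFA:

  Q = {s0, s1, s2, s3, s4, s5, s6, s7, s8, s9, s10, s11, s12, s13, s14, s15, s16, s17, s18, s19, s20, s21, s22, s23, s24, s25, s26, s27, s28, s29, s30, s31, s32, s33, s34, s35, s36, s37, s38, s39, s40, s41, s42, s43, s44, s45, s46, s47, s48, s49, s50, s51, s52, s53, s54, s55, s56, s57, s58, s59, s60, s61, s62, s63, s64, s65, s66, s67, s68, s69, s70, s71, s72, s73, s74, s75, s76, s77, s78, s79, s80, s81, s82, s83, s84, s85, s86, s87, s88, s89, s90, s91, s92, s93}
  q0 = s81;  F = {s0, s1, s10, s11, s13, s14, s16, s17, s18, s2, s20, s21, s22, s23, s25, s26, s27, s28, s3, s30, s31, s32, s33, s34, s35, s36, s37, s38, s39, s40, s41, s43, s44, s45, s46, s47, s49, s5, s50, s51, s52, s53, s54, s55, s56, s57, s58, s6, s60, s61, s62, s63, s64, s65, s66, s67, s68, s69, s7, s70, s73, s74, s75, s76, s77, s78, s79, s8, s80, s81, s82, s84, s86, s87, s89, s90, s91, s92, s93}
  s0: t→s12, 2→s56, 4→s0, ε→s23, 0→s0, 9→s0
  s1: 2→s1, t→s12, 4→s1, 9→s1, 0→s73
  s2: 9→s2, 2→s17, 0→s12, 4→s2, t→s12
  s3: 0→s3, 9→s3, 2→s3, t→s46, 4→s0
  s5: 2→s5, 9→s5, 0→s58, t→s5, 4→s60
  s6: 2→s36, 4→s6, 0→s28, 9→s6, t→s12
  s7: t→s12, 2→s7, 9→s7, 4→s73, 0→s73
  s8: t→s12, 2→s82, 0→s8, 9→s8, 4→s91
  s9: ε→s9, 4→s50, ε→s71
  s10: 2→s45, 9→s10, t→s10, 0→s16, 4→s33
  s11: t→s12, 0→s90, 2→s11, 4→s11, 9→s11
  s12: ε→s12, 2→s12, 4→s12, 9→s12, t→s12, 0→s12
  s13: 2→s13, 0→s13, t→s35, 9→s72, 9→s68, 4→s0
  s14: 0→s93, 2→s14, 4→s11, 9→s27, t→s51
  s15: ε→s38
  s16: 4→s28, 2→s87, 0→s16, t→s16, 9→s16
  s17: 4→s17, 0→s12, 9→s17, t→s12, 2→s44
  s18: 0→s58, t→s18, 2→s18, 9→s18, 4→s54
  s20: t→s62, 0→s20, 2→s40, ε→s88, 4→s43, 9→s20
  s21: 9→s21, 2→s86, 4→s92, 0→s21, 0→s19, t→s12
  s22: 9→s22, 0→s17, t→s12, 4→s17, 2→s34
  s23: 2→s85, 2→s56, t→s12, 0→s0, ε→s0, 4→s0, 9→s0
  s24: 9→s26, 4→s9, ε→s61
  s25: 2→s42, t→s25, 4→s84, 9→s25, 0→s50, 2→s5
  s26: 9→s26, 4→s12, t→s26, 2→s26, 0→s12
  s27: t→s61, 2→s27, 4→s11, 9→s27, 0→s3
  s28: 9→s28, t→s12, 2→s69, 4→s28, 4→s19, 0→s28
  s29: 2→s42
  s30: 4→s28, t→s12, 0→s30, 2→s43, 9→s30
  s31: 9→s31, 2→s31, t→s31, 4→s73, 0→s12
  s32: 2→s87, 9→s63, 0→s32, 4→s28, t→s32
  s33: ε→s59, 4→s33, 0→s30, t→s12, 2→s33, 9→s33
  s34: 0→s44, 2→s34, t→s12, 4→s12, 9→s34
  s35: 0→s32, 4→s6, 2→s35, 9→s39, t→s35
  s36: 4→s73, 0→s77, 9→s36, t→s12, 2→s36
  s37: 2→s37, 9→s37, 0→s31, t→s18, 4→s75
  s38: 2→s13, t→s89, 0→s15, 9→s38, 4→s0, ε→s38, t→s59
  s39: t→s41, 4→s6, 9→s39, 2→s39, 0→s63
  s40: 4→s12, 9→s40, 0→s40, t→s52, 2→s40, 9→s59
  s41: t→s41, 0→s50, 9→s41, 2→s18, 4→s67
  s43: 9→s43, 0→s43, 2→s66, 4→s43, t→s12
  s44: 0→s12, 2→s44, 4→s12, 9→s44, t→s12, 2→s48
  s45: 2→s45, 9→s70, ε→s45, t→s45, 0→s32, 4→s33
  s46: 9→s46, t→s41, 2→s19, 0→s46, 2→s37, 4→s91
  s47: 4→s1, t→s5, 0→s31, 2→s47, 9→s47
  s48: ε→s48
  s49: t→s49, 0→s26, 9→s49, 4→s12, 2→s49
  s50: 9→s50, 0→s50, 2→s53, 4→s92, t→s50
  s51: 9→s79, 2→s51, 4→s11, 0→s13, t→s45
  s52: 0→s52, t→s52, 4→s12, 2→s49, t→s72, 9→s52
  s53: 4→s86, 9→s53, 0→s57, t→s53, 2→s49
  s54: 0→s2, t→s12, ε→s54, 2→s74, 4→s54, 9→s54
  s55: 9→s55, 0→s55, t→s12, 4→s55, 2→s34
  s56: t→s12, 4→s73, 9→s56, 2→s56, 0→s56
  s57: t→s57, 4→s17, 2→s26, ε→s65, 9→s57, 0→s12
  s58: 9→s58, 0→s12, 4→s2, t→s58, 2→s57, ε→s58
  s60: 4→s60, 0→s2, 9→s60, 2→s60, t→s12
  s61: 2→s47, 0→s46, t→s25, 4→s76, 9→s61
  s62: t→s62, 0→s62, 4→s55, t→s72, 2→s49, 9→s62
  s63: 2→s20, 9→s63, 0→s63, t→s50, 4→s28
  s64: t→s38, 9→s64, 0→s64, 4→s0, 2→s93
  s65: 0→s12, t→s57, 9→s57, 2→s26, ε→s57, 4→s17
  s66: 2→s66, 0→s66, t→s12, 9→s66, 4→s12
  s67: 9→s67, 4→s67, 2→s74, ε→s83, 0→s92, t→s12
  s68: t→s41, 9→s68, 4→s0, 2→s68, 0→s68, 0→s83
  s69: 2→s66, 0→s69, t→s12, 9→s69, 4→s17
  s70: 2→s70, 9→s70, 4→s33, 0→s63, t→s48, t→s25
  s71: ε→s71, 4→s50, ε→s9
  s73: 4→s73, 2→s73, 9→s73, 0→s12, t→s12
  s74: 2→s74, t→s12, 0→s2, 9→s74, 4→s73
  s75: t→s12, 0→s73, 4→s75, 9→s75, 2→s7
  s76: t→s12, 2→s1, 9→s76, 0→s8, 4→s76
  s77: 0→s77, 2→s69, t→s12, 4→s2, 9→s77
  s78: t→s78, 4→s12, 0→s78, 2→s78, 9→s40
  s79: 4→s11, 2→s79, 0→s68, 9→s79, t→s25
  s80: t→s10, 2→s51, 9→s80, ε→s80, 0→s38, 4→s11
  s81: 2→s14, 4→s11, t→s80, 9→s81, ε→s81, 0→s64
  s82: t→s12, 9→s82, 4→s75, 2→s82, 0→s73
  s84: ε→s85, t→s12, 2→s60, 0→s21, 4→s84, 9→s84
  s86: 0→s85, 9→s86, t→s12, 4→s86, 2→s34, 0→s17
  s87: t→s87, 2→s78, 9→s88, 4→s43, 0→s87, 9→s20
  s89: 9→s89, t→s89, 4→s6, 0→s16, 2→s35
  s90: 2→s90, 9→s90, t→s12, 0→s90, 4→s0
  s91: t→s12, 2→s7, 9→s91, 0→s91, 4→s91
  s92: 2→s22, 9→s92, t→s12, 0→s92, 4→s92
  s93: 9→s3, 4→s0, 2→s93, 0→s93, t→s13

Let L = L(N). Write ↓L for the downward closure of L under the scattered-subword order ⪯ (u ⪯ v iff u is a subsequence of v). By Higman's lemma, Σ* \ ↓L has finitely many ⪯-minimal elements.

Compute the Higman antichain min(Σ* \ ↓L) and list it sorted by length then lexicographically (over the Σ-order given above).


A = [4t, 04240, 29t200, tt0224].

|Q|=94, |F|=79, |δ|=442 (22 ε).
min D↑ (78 st, q0=0, F={11}): 0:0→1,2→2,9→0,4→3,t→4 1:0→1,2→5,9→1,4→6,t→7 2:0→5,2→2,9→8,4→3,t→9 3:0→10,2→3,9→3,4→3,t→11 4:0→7,2→9,9→4,4→3,t→12 5:0→5,2→5,9→13,4→6,t→14 6:0→6,2→15,9→6,4→6,t→11 7:0→7,2→14,9→7,4→6,t→16 8:0→13,2→8,9→8,4→3,t→17 9:0→14,2→9,9→18,4→3,t→19 10:0→10,2→10,9→10,4→6,t→11 11:0→11,2→11,9→11,4→11,t→11 12:0→20,2→19,9→12,4→21,t→12 13:0→13,2→13,9→13,4→6,t→22 14:0→14,2→14,9→23,4→6,t→24 15:0→15,2→15,9→15,4→25,t→11 16:0→20,2→24,9→16,4→26,t→16 17:0→22,2→27,9→17,4→28,t→29 18:0→23,2→18,9→18,4→3,t→29 19:0→30,2→19,9→31,4→21,t→19 20:0→20,2→32,9→20,4→33,t→20 21:0→34,2→21,9→21,4→21,t→11 22:0→22,2→35,9→22,4→36,t→37 23:0→23,2→23,9→23,4→6,t→37 24:0→30,2→24,9→38,4→26,t→24 25:0→11,2→25,9→25,4→25,t→11 26:0→33,2→39,9→26,4→26,t→11 27:0→40,2→27,9→27,4→41,t→42 28:0→43,2→41,9→28,4→28,t→11 29:0→44,2→42,9→29,4→45,t→29 30:0→30,2→32,9→46,4→33,t→30 31:0→46,2→31,9→31,4→21,t→29 32:0→32,2→47,9→48,4→49,t→32 33:0→33,2→50,9→33,4→33,t→11 34:0→34,2→49,9→34,4→33,t→11 35:0→40,2→35,9→35,4→51,t→52 36:0→36,2→53,9→36,4→36,t→11 37:0→44,2→52,9→37,4→54,t→37 38:0→46,2→38,9→38,4→26,t→37 39:0→55,2→39,9→39,4→25,t→11 40:0→11,2→40,9→40,4→25,t→40 41:0→25,2→41,9→41,4→41,t→11 42:0→56,2→42,9→42,4→57,t→42 43:0→43,2→58,9→43,4→36,t→11 44:0→44,2→59,9→44,4→60,t→44 45:0→61,2→57,9→45,4→45,t→11 46:0→46,2→48,9→46,4→33,t→44 47:0→47,2→47,9→62,4→11,t→47 48:0→48,2→62,9→48,4→49,t→63 49:0→49,2→64,9→49,4→49,t→11 50:0→50,2→64,9→50,4→65,t→11 51:0→25,2→53,9→51,4→51,t→11 52:0→56,2→52,9→52,4→66,t→52 53:0→25,2→53,9→53,4→25,t→11 54:0→60,2→67,9→54,4→54,t→11 55:0→55,2→50,9→55,4→68,t→11 56:0→11,2→69,9→56,4→68,t→56 57:0→68,2→57,9→57,4→57,t→11 58:0→25,2→58,9→58,4→51,t→11 59:0→69,2→70,9→59,4→71,t→59 60:0→60,2→72,9→60,4→60,t→11 61:0→61,2→71,9→61,4→60,t→11 62:0→62,2→62,9→62,4→11,t→73 63:0→63,2→70,9→63,4→74,t→63 64:0→64,2→64,9→64,4→11,t→11 65:0→11,2→75,9→65,4→65,t→11 66:0→68,2→67,9→66,4→66,t→11 67:0→68,2→67,9→67,4→25,t→11 68:0→11,2→65,9→68,4→68,t→11 69:0→11,2→76,9→69,4→65,t→69 70:0→76,2→70,9→70,4→11,t→70 71:0→65,2→77,9→71,4→71,t→11 72:0→65,2→77,9→72,4→65,t→11 73:0→73,2→70,9→73,4→11,t→73 74:0→74,2→77,9→74,4→74,t→11 75:0→11,2→75,9→75,4→11,t→11 76:0→11,2→76,9→76,4→11,t→76 77:0→75,2→77,9→77,4→11,t→11.
'4t': |S_i|=[89, 42, 1] end={s12} — reject; 2/2 deletions ∈↓L.
'04240': N↓-sim [89, 69, 30, 16, 6, 1] end={s12} ∉↓L; 5/5 deletions ∈↓L.
'29t200': N↓-sim [89, 81, 72, 47, 30, 12, 1] end={s12} rej; 6/6 single-dels accept.
'tt0224': N↓-sim [89, 83, 60, 38, 26, 12, 1] end={s12} rej; 6/6 single-dels accept.
4 words, ⪯-incomp.


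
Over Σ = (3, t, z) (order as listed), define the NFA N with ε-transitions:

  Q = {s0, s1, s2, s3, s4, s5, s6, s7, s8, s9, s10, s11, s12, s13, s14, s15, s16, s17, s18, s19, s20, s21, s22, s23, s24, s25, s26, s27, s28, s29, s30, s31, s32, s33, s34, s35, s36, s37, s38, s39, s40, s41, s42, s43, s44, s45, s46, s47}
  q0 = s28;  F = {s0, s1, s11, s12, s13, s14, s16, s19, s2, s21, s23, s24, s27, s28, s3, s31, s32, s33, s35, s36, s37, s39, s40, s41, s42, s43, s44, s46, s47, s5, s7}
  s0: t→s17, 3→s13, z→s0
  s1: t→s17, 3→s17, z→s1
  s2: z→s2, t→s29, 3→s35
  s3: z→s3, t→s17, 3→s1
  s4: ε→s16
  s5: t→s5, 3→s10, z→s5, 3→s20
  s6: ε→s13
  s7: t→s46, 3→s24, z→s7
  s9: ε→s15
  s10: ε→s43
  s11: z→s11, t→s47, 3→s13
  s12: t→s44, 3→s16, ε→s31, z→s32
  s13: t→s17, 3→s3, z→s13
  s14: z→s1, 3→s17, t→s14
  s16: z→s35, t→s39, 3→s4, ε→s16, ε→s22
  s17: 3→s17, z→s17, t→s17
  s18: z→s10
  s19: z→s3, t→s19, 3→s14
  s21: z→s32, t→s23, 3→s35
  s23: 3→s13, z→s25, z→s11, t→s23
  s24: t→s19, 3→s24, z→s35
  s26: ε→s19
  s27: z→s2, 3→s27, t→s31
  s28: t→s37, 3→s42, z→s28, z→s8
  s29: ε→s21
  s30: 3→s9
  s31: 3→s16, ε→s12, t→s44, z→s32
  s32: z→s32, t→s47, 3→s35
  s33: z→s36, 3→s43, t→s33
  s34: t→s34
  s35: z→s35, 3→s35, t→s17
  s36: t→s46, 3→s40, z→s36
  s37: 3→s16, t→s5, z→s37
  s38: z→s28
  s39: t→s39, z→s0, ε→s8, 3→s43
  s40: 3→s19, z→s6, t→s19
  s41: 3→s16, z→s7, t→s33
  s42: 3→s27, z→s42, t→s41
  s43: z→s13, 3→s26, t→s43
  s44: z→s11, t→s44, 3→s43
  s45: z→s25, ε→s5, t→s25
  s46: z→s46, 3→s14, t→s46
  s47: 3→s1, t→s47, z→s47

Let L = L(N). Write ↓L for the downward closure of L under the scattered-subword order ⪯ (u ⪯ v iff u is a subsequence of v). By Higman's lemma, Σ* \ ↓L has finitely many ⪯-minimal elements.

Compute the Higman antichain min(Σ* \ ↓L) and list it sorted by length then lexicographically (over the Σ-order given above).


|Q|=48, |F|=31, |δ|=117 (12 ε).
min D↑ (31 st, q0=0, F={21}): 0:3→1,t→2,z→0 1:3→3,t→4,z→1 2:3→5,t→6,z→2 3:3→3,t→7,z→8 4:3→5,t→9,z→10 5:3→5,t→11,z→12 6:3→13,t→6,z→6 7:3→5,t→14,z→15 8:3→12,t→16,z→8 9:3→13,t→9,z→17 10:3→18,t→19,z→10 11:3→13,t→11,z→20 12:3→12,t→21,z→12 13:3→22,t→13,z→23 14:3→13,t→14,z→24 15:3→12,t→25,z→15 16:3→12,t→26,z→15 17:3→27,t→19,z→17 18:3→18,t→22,z→12 19:3→28,t→19,z→19 20:3→23,t→21,z→20 21:3→21,t→21,z→21 22:3→28,t→22,z→29 23:3→29,t→21,z→23 24:3→23,t→25,z→24 25:3→30,t→25,z→25 26:3→23,t→26,z→24 27:3→22,t→22,z→23 28:3→21,t→28,z→30 29:3→30,t→21,z→29 30:3→21,t→21,z→30.
't3zt': |S_i|=[41, 37, 20, 7, 1] end={s17} — reject; 4/4 single-dels accept.
'33z3t': N↓-sim [41, 38, 30, 15, 5, 1] end={s17} — reject; 5/5 del acc.
'3tzt33': run [41, 38, 33, 18, 7, 3, 1] end={s17} ∉↓L; 6/6 single-dels accept.
'tt3333': |S_i|=[41, 37, 24, 12, 6, 3, 1] end={s17} ∉↓L; 6/6 deletions ∈↓L.
4 words, ⪯-incomp.

Antichain: [t3zt, 33z3t, 3tzt33, tt3333].


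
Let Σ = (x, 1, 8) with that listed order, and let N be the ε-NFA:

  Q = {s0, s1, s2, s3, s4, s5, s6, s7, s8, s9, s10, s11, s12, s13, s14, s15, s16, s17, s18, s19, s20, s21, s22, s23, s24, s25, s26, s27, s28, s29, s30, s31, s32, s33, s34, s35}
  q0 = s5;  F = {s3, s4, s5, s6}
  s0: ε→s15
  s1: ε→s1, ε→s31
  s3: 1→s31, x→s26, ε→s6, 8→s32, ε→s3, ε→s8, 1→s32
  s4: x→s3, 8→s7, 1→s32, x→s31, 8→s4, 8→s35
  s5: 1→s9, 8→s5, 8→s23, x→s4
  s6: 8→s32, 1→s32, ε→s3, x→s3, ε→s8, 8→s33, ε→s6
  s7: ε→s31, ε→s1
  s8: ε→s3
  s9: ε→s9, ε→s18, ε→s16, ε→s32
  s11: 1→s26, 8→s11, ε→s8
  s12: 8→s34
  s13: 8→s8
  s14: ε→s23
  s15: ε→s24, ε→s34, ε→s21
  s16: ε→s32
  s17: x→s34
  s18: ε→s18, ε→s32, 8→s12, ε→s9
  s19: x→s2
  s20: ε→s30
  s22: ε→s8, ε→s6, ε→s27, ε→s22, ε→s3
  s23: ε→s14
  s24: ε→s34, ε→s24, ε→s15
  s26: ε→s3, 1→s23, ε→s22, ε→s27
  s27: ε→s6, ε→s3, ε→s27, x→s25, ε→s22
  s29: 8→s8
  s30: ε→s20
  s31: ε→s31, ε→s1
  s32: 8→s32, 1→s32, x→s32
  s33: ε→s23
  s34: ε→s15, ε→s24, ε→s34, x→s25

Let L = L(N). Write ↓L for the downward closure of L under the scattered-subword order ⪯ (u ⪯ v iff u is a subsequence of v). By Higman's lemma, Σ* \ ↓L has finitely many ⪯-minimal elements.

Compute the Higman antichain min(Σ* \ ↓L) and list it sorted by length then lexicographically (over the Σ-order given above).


|Q|=36, |F|=4, |δ|=81 (49 ε).
min D↑ (4 st, q0=0, F={2}): 0:x→1,1→2,8→0 1:x→3,1→2,8→1 2:x→2,1→2,8→2 3:x→3,1→2,8→2.
'1': run [25, 14] end={s1,s12,s14,s15,s16,s18,s21,s23,s24,s25,s31,s32,…} ∉↓L; 1/1 single-dels accept.
'xx8': N↓-sim [25, 16, 13, 4] end={s14,s23,s32,s33} ∉↓L; 3/3 single-dels accept.
2 words, ⪯-incomp.

A = [1, xx8].


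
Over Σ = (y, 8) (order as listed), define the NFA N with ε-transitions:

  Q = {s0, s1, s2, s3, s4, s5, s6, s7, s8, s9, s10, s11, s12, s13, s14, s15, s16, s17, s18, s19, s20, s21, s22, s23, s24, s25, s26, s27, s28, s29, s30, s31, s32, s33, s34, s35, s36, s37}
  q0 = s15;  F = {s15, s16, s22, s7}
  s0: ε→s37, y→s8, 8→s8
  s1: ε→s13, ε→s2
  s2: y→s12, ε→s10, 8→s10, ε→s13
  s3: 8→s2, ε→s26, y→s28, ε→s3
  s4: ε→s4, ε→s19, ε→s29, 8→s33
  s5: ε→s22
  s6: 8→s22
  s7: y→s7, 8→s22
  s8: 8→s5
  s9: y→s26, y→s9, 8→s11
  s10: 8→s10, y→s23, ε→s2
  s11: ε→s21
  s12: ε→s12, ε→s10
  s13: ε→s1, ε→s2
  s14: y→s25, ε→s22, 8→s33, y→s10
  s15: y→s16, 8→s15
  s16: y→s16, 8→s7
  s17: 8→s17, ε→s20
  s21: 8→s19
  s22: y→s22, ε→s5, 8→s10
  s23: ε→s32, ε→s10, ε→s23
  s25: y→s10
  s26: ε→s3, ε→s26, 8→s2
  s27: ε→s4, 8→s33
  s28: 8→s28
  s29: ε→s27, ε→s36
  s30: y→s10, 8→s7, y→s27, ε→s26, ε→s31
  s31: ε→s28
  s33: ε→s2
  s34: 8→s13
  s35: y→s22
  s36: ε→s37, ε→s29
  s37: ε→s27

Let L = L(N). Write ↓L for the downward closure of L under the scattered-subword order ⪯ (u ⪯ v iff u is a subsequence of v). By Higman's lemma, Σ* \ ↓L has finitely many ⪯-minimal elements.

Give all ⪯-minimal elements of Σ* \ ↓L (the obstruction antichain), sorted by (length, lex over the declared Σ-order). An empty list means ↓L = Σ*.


|Q|=38, |F|=4, |δ|=71 (35 ε).
min D↑ (5 st, q0=0, F={4}): 0:y→1,8→0 1:y→1,8→2 2:y→2,8→3 3:y→3,8→4 4:y→4,8→4.
'y888': N↓-sim [12, 11, 10, 9, 7] end={s1,s10,s12,s13,s2,s23,s32} — reject; 4/4 deletions ∈↓L.
1 minimals (antichain).

min(Σ*\↓L) = [y888].


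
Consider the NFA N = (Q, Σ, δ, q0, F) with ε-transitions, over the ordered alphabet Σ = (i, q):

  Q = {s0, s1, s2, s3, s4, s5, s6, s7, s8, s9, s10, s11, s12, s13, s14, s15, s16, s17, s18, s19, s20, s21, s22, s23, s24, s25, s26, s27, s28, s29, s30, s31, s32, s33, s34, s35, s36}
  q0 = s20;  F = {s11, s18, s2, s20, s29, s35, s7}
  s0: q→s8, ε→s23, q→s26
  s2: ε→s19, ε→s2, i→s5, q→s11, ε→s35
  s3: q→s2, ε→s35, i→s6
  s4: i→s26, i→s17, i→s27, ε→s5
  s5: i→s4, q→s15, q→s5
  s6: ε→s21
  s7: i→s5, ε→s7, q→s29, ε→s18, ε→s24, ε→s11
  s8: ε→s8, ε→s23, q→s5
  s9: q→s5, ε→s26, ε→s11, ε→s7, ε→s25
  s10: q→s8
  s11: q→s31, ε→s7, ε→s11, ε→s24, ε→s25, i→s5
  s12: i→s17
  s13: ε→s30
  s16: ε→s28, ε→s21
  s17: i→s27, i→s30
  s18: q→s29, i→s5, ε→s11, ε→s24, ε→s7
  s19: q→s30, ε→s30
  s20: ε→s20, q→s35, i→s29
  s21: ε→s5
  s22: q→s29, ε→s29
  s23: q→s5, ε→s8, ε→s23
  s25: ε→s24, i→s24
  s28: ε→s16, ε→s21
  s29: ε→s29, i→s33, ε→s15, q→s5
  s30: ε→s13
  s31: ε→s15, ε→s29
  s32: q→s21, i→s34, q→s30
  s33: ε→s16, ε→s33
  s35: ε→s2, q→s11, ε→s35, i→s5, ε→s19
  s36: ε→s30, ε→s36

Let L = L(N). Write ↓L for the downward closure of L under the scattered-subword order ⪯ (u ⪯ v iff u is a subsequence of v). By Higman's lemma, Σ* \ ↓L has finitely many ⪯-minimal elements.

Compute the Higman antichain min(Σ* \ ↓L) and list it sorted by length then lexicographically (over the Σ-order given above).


|Q|=37, |F|=7, |δ|=85 (48 ε).
min D↑ (5 st, q0=0, F={3}): 0:i→1,q→2 1:i→3,q→3 2:i→3,q→4 3:i→3,q→3 4:i→3,q→1 (ε-aug+det+¬).
'ii': |S_i|=[23, 14, 12] end={s13,s15,s16,s17,s21,s26,s27,s28,s30,s33,s4,s5} — reject; 2/2 single-dels accept.
'iq': run [23, 14, 8] end={s13,s15,s17,s26,s27,s30,s4,s5} ∉↓L; 2/2 single-dels accept.
'qi': run [23, 22, 13] end={s13,s15,s16,s17,s21,s24,s26,s27,s28,s30,s33,s4,…} — reject; 2/2 del acc.
'qqqq': |S_i|=[23, 22, 19, 14, 8] end={s13,s15,s17,s26,s27,s30,s4,s5} rej; 4/4 deletions ∈↓L.
4 words, ⪯-incomp.

A = [ii, iq, qi, qqqq].


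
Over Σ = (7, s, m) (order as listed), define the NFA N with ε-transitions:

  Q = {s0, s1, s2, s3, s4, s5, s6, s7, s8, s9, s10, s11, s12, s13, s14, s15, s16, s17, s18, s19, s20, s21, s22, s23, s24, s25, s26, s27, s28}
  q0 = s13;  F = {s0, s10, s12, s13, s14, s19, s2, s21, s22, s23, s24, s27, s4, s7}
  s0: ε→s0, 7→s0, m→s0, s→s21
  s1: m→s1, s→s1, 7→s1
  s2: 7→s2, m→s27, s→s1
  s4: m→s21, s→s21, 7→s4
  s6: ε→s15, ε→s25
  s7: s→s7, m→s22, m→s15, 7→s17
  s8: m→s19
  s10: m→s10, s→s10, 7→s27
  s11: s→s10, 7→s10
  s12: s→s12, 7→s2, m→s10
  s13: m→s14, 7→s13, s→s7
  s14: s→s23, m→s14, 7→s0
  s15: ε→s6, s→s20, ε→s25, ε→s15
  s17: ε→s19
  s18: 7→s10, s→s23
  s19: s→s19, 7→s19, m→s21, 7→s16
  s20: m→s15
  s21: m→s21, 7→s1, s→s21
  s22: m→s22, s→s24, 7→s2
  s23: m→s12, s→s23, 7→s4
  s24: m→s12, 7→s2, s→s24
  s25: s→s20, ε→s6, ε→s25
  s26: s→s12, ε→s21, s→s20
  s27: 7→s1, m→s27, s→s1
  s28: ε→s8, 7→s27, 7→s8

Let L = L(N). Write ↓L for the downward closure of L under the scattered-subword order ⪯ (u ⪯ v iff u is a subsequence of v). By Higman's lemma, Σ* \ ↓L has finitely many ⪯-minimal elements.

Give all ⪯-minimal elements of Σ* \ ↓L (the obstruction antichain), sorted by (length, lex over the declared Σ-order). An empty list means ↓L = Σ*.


|Q|=29, |F|=14, |δ|=70 (11 ε).
min D↑ (15 st, q0=0, F={12}): 0:7→0,s→1,m→2 1:7→3,s→1,m→4 2:7→5,s→6,m→2 3:7→3,s→3,m→7 4:7→8,s→9,m→4 5:7→5,s→7,m→5 6:7→10,s→6,m→11 7:7→12,s→7,m→7 8:7→8,s→12,m→13 9:7→8,s→9,m→11 10:7→10,s→7,m→7 11:7→8,s→11,m→14 12:7→12,s→12,m→12 13:7→12,s→12,m→13 14:7→13,s→14,m→14 [Hopcroft].
's7m7': run [21, 18, 8, 3, 1] end={s1} rej; 4/4 deletions ∈↓L.
'sm7s': N↓-sim [21, 18, 12, 3, 1] end={s1} ∉↓L; 4/4 deletions ∈↓L.
'm7s7': run [21, 16, 6, 2, 1] end={s1} ∉↓L; 4/4 single-dels accept.
'msmm77': |S_i|=[21, 16, 13, 10, 8, 2, 1] end={s1} ∉↓L; 6/6 single-dels accept.
4 words, ⪯-incomp.

Antichain: [s7m7, sm7s, m7s7, msmm77].


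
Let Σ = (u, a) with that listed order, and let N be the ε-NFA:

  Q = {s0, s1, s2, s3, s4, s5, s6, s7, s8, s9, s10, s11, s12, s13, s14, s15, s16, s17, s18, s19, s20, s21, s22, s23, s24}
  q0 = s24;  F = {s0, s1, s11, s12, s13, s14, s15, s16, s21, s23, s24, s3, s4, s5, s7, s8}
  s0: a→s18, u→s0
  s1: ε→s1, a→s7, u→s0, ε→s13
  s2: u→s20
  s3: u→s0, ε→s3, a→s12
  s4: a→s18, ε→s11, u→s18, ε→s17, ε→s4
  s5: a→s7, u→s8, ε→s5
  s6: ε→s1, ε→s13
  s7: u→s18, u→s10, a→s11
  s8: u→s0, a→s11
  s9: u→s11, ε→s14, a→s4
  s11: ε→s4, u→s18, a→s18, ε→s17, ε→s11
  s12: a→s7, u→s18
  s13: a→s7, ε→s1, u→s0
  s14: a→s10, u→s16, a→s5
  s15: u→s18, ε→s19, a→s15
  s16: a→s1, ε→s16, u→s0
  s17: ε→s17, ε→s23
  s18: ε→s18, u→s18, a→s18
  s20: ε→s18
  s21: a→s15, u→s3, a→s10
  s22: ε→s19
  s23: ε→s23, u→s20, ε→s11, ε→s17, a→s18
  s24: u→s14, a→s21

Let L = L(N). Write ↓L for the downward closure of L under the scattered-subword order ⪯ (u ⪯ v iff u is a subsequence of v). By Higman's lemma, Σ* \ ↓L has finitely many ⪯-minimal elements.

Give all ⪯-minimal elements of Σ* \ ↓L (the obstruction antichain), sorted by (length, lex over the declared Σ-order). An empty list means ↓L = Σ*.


Antichain: [aau, uuua, auua, uauaa, uaaaa].

|Q|=25, |F|=16, |δ|=64 (24 ε).
min D↑ (14 st, q0=0, F={12}): 0:u→1,a→2 1:u→3,a→4 2:u→5,a→6 3:u→7,a→8 4:u→9,a→10 5:u→7,a→11 6:u→12,a→6 7:u→7,a→12 8:u→7,a→10 9:u→7,a→13 10:u→12,a→13 11:u→12,a→10 12:u→12,a→12 13:u→12,a→12 [Hopcroft].
'aau': |S_i|=[21, 18, 11, 3] end={s10,s18,s20} — reject; 3/3 deletions ∈↓L.
'uuua': run [21, 17, 13, 4, 1] end={s18} rej; 4/4 deletions ∈↓L.
'auua': |S_i|=[21, 18, 12, 4, 1] end={s18} ∉↓L; 4/4 del acc.
'uauaa': |S_i|=[21, 17, 14, 9, 6, 1] end={s18} — reject; 5/5 deletions ∈↓L.
'uaaaa': N↓-sim [21, 17, 14, 8, 6, 1] end={s18} — reject; 5/5 single-dels accept.
5 words, ⪯-incomp.


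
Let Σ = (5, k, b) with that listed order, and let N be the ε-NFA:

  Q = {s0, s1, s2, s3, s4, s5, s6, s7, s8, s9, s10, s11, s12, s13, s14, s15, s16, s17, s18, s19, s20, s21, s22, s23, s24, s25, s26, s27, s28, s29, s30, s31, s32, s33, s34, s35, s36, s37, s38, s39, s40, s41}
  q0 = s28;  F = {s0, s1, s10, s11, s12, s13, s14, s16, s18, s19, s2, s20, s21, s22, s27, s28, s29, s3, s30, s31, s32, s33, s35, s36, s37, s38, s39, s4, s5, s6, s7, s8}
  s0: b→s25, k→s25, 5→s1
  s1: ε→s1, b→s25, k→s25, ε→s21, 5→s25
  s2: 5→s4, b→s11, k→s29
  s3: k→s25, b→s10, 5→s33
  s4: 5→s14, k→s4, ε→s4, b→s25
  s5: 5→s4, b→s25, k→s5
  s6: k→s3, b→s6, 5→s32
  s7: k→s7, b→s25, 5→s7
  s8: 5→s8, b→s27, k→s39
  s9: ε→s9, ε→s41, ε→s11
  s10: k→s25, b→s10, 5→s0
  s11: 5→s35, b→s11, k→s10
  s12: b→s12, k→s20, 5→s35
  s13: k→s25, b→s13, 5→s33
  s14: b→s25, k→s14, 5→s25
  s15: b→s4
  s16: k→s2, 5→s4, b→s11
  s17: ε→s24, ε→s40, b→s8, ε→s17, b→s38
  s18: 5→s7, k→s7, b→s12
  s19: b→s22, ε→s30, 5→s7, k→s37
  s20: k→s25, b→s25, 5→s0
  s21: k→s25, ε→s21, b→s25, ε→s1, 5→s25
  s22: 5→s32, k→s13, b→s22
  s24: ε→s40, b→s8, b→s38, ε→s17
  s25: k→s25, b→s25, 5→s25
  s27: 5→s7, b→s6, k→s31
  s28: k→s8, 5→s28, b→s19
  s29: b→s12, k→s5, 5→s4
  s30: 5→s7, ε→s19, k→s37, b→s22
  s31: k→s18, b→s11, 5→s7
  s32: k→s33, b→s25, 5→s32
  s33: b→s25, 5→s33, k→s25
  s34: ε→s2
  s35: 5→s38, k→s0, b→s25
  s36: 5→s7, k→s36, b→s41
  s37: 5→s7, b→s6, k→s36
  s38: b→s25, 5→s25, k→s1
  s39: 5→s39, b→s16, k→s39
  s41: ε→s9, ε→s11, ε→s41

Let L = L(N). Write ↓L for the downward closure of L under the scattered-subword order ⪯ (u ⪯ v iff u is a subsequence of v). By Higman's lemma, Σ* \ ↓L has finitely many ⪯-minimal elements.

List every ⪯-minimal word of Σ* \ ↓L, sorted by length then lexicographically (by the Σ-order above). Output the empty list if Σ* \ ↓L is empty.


|Q|=42, |F|=32, |δ|=123 (19 ε).
min D↑ (31 st, q0=0, F={11}): 0:5→0,k→1,b→2 1:5→1,k→3,b→4 2:5→5,k→6,b→7 3:5→3,k→3,b→8 4:5→5,k→9,b→10 5:5→5,k→5,b→11 6:5→5,k→12,b→10 7:5→13,k→14,b→7 8:5→15,k→16,b→17 9:5→5,k→18,b→17 10:5→13,k→19,b→10 11:5→11,k→11,b→11 12:5→5,k→12,b→17 13:5→13,k→20,b→11 14:5→20,k→11,b→14 15:5→21,k→15,b→11 16:5→15,k→22,b→17 17:5→23,k→24,b→17 18:5→5,k→5,b→25 19:5→20,k→11,b→24 20:5→20,k→11,b→11 21:5→11,k→21,b→11 22:5→15,k→26,b→25 23:5→27,k→28,b→11 24:5→28,k→11,b→24 25:5→23,k→29,b→25 26:5→15,k→26,b→11 27:5→11,k→30,b→11 28:5→30,k→11,b→11 29:5→28,k→11,b→11 30:5→11,k→11,b→11 (ε-aug+det+¬).
'b5b': N↓-sim [35, 32, 11, 1] end={s25} ∉↓L; 3/3 single-dels accept.
'bbkk': run [35, 32, 18, 9, 1] end={s25} — reject; 4/4 del acc.
'kkb555': N↓-sim [35, 31, 25, 18, 8, 5, 1] end={s25} ∉↓L; 6/6 del acc.
'kbkkkb': N↓-sim [35, 31, 27, 20, 15, 9, 1] end={s25} ∉↓L; 6/6 deletions ∈↓L.
4 minimals (antichain).

A = [b5b, bbkk, kkb555, kbkkkb].


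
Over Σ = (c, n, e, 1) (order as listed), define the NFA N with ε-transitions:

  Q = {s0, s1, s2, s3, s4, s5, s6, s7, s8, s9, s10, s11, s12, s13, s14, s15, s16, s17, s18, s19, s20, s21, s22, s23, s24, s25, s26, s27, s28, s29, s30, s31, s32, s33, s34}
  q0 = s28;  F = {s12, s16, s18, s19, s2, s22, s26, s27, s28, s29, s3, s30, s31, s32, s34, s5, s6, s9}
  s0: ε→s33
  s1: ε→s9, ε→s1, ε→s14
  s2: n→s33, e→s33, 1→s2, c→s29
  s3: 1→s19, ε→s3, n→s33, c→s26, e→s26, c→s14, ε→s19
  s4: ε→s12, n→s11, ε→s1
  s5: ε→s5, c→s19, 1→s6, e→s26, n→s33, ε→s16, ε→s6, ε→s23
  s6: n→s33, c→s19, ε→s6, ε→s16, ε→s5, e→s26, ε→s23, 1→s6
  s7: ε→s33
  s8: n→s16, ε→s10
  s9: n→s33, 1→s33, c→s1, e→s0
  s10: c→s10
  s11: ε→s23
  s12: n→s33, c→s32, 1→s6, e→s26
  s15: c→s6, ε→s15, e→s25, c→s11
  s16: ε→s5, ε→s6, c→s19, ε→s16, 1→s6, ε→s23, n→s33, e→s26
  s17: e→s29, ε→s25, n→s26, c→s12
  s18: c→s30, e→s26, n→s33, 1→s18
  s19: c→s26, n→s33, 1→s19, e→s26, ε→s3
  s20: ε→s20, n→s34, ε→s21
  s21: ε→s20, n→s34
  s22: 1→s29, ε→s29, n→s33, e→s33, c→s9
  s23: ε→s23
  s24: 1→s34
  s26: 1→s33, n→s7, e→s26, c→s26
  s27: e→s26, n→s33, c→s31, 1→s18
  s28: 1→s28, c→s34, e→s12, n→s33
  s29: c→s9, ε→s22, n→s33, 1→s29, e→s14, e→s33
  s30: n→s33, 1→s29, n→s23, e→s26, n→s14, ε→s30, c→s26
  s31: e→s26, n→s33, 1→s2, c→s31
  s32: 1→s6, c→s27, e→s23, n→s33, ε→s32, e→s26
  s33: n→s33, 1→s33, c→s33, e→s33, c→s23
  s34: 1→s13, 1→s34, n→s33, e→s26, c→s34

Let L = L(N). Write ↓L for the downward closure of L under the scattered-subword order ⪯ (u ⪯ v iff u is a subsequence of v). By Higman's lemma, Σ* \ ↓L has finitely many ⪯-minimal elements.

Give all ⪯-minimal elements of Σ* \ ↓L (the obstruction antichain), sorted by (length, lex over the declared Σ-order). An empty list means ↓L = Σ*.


min(Σ*\↓L) = [n, ce1, ee1, e1cc1, eccc1e].

|Q|=35, |F|=18, |δ|=129 (34 ε).
min D↑ (15 st, q0=0, F={2}): 0:c→1,n→2,e→3,1→0 1:c→1,n→2,e→4,1→1 2:c→2,n→2,e→2,1→2 3:c→5,n→2,e→4,1→6 4:c→4,n→2,e→4,1→2 5:c→7,n→2,e→4,1→6 6:c→8,n→2,e→4,1→6 7:c→9,n→2,e→4,1→10 8:c→4,n→2,e→4,1→8 9:c→9,n→2,e→4,1→11 10:c→12,n→2,e→4,1→10 11:c→13,n→2,e→2,1→11 12:c→4,n→2,e→4,1→13 13:c→14,n→2,e→2,1→13 14:c→14,n→2,e→2,1→2 (ε-aug+det+¬).
'n': |S_i|=[25, 4] end={s14,s23,s33,s7} rej; 1/1 single-dels accept.
'ce1': N↓-sim [25, 23, 6, 2] end={s23,s33} ∉↓L; 3/3 deletions ∈↓L.
'ee1': run [25, 22, 6, 2] end={s23,s33} ∉↓L; 3/3 del acc.
'e1cc1': run [25, 22, 18, 13, 8, 2] end={s23,s33} rej; 5/5 single-dels accept.
'eccc1e': |S_i|=[25, 22, 21, 17, 13, 9, 4] end={s0,s14,s23,s33} rej; 6/6 deletions ∈↓L.
5 words, ⪯-incomp.


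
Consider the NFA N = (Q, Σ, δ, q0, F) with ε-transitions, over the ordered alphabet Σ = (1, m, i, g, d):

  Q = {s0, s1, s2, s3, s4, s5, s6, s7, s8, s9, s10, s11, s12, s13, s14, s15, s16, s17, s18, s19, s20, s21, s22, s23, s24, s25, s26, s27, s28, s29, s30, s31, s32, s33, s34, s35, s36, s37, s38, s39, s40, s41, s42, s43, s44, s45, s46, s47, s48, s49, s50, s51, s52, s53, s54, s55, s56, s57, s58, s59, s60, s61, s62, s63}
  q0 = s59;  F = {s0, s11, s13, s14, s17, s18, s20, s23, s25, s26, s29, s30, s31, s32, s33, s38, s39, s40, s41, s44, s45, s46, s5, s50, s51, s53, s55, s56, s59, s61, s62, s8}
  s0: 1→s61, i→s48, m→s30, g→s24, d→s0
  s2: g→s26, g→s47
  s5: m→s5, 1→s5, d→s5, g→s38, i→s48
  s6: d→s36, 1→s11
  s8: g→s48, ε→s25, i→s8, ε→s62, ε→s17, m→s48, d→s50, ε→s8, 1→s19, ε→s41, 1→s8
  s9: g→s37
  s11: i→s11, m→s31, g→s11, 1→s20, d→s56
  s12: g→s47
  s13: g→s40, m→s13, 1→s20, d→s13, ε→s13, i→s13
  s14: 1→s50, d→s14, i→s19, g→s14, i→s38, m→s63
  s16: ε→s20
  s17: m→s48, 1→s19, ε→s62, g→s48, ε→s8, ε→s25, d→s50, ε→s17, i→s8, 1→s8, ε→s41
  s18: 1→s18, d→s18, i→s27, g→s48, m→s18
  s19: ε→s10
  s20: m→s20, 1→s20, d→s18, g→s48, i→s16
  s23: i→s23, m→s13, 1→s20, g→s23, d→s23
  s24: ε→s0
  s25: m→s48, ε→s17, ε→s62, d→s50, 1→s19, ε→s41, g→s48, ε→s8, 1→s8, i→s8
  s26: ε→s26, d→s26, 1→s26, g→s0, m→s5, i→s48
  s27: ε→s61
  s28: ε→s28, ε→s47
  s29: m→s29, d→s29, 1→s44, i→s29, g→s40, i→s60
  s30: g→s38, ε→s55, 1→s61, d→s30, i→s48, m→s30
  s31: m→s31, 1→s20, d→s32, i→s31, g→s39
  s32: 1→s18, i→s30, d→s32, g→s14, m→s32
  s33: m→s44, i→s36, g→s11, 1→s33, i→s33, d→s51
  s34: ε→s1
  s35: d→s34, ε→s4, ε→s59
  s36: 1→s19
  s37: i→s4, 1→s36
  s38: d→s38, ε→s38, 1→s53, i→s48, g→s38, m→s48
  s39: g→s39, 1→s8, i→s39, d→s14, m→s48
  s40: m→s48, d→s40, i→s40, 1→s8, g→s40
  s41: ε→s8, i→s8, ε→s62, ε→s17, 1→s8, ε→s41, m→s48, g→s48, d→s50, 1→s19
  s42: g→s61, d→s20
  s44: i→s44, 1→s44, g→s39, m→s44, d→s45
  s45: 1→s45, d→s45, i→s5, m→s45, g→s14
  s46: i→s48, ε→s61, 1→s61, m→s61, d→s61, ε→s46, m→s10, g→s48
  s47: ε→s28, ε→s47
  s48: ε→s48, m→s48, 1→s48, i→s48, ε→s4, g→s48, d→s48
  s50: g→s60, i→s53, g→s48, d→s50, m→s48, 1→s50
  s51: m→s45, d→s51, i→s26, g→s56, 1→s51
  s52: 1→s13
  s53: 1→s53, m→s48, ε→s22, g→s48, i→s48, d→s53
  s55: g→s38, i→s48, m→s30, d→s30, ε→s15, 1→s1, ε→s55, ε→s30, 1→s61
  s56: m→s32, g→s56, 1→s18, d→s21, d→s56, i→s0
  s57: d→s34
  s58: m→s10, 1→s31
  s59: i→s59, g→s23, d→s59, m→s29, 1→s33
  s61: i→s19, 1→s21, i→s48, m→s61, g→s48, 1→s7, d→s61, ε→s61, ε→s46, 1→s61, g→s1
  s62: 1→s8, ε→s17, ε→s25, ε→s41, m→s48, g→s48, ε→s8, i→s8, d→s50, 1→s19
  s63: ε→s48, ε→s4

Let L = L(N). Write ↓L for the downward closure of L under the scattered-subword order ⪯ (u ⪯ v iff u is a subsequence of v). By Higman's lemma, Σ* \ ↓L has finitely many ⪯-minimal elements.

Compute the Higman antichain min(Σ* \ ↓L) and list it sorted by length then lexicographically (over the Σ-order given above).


|Q|=64, |F|=32, |δ|=246 (49 ε).
min D↑ (27 st, q0=0, F={16}): 0:1→1,m→2,i→0,g→3,d→0 1:1→1,m→4,i→1,g→5,d→6 2:1→4,m→2,i→2,g→7,d→2 3:1→8,m→9,i→3,g→3,d→3 4:1→4,m→4,i→4,g→10,d→11 5:1→8,m→12,i→5,g→5,d→13 6:1→6,m→11,i→14,g→13,d→6 7:1→15,m→16,i→7,g→7,d→7 8:1→8,m→8,i→8,g→16,d→17 9:1→8,m→9,i→9,g→7,d→9 10:1→15,m→16,i→10,g→10,d→18 11:1→11,m→11,i→19,g→18,d→11 12:1→8,m→12,i→12,g→10,d→20 13:1→17,m→20,i→21,g→13,d→13 14:1→14,m→19,i→16,g→21,d→14 15:1→15,m→16,i→15,g→16,d→22 16:1→16,m→16,i→16,g→16,d→16 17:1→17,m→17,i→23,g→16,d→17 18:1→22,m→16,i→24,g→18,d→18 19:1→19,m→19,i→16,g→24,d→19 20:1→17,m→20,i→25,g→18,d→20 21:1→23,m→25,i→16,g→21,d→21 22:1→22,m→16,i→26,g→16,d→22 23:1→23,m→23,i→16,g→16,d→23 24:1→26,m→16,i→16,g→24,d→24 25:1→23,m→25,i→16,g→24,d→25 26:1→26,m→16,i→16,g→16,d→26.
'mgm': run [47, 37, 19, 3] end={s4,s48,s63} ∉↓L; 3/3 del acc.
'g1g': |S_i|=[47, 38, 22, 4] end={s1,s4,s48,s60} rej; 3/3 del acc.
'1dii': run [47, 42, 29, 20, 4] end={s10,s19,s4,s48} — reject; 4/4 del acc.
3 obstructions.

A = [mgm, g1g, 1dii].
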